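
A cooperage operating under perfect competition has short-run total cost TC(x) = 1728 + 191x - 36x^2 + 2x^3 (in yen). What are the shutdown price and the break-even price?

AVC = 191 - 36x + 2x^2; minimized at x = 9, giving min AVC = ¥29. That is the shutdown price.
ATC = 1728/x + 191 - 36x + 2x^2. Setting dATC/dx = −1728/x^2 − 36 + 4x = 0 gives x = 12 (since 4·12^3 − 36·12^2 = 1728).
min ATC = 1728/12 + 191 − 36·12 + 2·12^2 = ¥191. That is the break-even price.
Between these two prices the firm operates at a loss; above ¥191 it earns a profit.

Shutdown price = ¥29; break-even price = ¥191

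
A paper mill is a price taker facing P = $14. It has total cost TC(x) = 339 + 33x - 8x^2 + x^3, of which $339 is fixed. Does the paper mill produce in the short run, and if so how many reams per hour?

Strip out fixed cost: VC = 33x - 8x^2 + x^3. Then AVC = 33 - 8x + x^2 and MC = 33 - 16x + 3x^2.
AVC is minimized where dAVC/dx = -8 + 2x = 0, at x = 4; min AVC = 33 - 8·4 + 4^2 = $17.
Since P = $14 < min AVC = $17, price fails to cover variable cost at any output.
Best response: produce nothing and absorb the $339 fixed cost.

Shut down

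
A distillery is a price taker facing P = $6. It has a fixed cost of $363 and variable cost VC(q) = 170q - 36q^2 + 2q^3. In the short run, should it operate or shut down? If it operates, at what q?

Shut down

From TC, MC = TC'(q) = 170 - 72q + 6q^2 and AVC = VC/q = 170 - 36q + 2q^2.
AVC is minimized where dAVC/dq = -36 + 4q = 0, at q = 9; min AVC = 170 - 36·9 + 2·9^2 = $8.
P = $6 lies below min AVC = $8; no output level covers variable cost.
Best response: produce nothing and absorb the $363 fixed cost.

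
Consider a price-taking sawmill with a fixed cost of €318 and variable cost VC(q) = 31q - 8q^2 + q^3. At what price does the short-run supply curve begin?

The shutdown price is the minimum of AVC. VC = 31q - 8q^2 + q^3, so AVC = 31 - 8q + q^2.
dAVC/dq = -8 + 2q = 0 gives q = 4. min AVC = 31 - 8·4 + 4^2 = 15.
For P < €15 the firm produces nothing.

€15 per unit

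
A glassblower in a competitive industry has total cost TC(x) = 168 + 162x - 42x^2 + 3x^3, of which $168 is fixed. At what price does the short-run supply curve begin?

The shutdown price is the minimum of AVC. VC = 162x - 42x^2 + 3x^3, so AVC = 162 - 42x + 3x^2.
At the minimum of AVC, MC = AVC. MC = 162 - 84x + 9x^2; setting MC = AVC gives 6x^2 - 42x = 0, so x = 7. min AVC = 15.
So the shutdown price is $15.

$15 per unit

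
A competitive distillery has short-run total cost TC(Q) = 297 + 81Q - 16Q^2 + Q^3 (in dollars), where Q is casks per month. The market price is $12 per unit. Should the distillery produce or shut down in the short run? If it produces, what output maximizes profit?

Shut down

Strip out fixed cost: VC = 81Q - 16Q^2 + Q^3. Then AVC = 81 - 16Q + Q^2 and MC = 81 - 32Q + 3Q^2.
AVC is minimized where dAVC/dQ = -16 + 2Q = 0, at Q = 8; min AVC = 81 - 16·8 + 8^2 = $17.
P = $12 lies below min AVC = $17; no output level covers variable cost.
Shutting down limits the loss to fixed cost, $297.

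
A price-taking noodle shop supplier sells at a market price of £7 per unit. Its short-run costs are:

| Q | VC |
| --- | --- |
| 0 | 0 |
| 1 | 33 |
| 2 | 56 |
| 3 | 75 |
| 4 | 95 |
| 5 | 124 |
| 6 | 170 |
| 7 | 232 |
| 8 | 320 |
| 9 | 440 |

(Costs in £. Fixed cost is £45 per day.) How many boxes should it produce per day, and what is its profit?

Compute π = P·Q − TC at each output: Q=0: -45; Q=1: -71; Q=2: -87; Q=3: -99; Q=4: -112; Q=5: -134; Q=6: -173; Q=7: -228; Q=8: -309; Q=9: -422.
Profit is highest at Q = 0. Equivalently, the lowest AVC in the table is 95/4 ≈ £23.75 at Q = 4, and P = £7 falls below it — price never covers variable cost, so the firm shuts down and loses only its fixed cost.

Q = 0 (shut down); profit = -£45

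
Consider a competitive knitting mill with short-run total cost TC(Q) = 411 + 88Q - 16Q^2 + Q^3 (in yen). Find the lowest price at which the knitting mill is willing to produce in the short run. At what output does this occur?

The shutdown price is the minimum of AVC. VC = 88Q - 16Q^2 + Q^3, so AVC = 88 - 16Q + Q^2.
At the minimum of AVC, MC = AVC. MC = 88 - 32Q + 3Q^2; setting MC = AVC gives 2Q^2 - 16Q = 0, so Q = 8. min AVC = 24.
The firm shuts down for any P below ¥24.

¥24 per unit, at Q = 8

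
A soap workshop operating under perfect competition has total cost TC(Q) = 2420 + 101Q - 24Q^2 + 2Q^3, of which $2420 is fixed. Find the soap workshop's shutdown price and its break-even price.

Shutdown price = $29; break-even price = $299

AVC = 101 - 24Q + 2Q^2; minimized at Q = 6, giving min AVC = $29. That is the shutdown price.
ATC = 2420/Q + 101 - 24Q + 2Q^2. Setting dATC/dQ = −2420/Q^2 − 24 + 4Q = 0 gives Q = 11 (since 4·11^3 − 24·11^2 = 2420).
min ATC = 2420/11 + 101 − 24·11 + 2·11^2 = $299. That is the break-even price.
For $29 ≤ P < $299 the firm produces at a loss; below $29 it shuts down.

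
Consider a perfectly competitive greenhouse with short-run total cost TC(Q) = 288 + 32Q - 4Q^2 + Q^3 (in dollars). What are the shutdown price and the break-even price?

Shutdown price = min AVC. AVC = 32 - 4Q + Q^2, with vertex at Q = 2 and minimum $28.
ATC = 288/Q + 32 - 4Q + Q^2. Setting dATC/dQ = −288/Q^2 − 4 + 2Q = 0 gives Q = 6 (since 2·6^3 − 4·6^2 = 288).
min ATC = 288/6 + 32 − 4·6 + 6^2 = $92. That is the break-even price.
Between these two prices the firm operates at a loss; above $92 it earns a profit.

Shutdown price = $28; break-even price = $92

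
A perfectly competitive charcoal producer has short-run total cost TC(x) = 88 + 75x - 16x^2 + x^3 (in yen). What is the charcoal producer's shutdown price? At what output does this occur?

¥11 per unit, at x = 8

Short-run supply begins at min AVC. From VC = 75x - 16x^2 + x^3, AVC = 75 - 16x + x^2.
At the minimum of AVC, MC = AVC. MC = 75 - 32x + 3x^2; setting MC = AVC gives 2x^2 - 16x = 0, so x = 8. min AVC = 11.
The firm shuts down for any P below ¥11.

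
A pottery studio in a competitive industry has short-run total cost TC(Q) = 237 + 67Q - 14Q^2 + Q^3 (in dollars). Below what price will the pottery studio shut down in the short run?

$18 per unit

Short-run supply begins at min AVC. From VC = 67Q - 14Q^2 + Q^3, AVC = 67 - 14Q + Q^2.
dAVC/dQ = -14 + 2Q = 0 gives Q = 7. min AVC = 67 - 14·7 + 7^2 = 18.
So the shutdown price is $18.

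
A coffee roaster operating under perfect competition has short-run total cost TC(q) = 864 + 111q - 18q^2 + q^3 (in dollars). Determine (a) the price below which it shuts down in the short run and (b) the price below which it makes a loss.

Shutdown price = $30; break-even price = $111

AVC = 111 - 18q + q^2; minimized at q = 9, giving min AVC = $30. That is the shutdown price.
ATC = 864/q + 111 - 18q + q^2. Setting dATC/dq = −864/q^2 − 18 + 2q = 0 gives q = 12 (since 2·12^3 − 18·12^2 = 864).
min ATC = 864/12 + 111 − 18·12 + 12^2 = $111. That is the break-even price.
For $30 ≤ P < $111 the firm produces at a loss; below $30 it shuts down.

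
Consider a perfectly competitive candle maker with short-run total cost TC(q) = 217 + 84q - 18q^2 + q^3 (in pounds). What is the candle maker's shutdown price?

The shutdown price is the minimum of AVC. VC = 84q - 18q^2 + q^3, so AVC = 84 - 18q + q^2.
dAVC/dq = -18 + 2q = 0 gives q = 9. min AVC = 84 - 18·9 + 9^2 = 3.
For P < £3 the firm produces nothing.

£3 per unit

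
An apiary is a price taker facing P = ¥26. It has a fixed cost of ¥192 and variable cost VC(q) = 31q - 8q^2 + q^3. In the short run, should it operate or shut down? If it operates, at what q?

Strip out fixed cost: VC = 31q - 8q^2 + q^3. Then AVC = 31 - 8q + q^2 and MC = 31 - 16q + 3q^2.
AVC is minimized where dAVC/dq = -8 + 2q = 0, at q = 4; min AVC = 31 - 8·4 + 4^2 = ¥15.
Since P = ¥26 ≥ min AVC = ¥15, price covers variable cost and the firm should produce.
Solving P = MC: 5 - 16q + 3q^2 = 0 ⇒ q = 1/3 or 5. On the upward-sloping branch, q* = 5.
Check: AVC at q = 5 is ¥16 ≤ P, so revenue covers variable cost.
Profit = P·q − TC = 26·5 − 272 = -¥142, a loss, but smaller than the ¥192 fixed cost the firm would lose by shutting down.

Produce at q = 5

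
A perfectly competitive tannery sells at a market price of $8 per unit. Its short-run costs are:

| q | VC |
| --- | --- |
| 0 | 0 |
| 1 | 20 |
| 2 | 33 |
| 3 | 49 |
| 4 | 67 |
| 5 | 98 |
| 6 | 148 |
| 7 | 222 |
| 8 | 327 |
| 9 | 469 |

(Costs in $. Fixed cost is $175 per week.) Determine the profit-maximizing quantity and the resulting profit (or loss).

Profit at each row (π = 8q − TC): q=0: -175; q=1: -187; q=2: -192; q=3: -200; q=4: -210; q=5: -233; q=6: -275; q=7: -341; q=8: -438; q=9: -572.
Profit is highest at q = 0. Equivalently, the lowest AVC in the table is 49/3 ≈ $16.33 at q = 3, and P = $8 falls below it — price never covers variable cost, so the firm shuts down and loses only its fixed cost.

q = 0 (shut down); profit = -$175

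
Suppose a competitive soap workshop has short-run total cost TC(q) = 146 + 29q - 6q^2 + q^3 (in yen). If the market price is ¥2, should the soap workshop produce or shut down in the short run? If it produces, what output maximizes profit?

From TC, MC = TC'(q) = 29 - 12q + 3q^2 and AVC = VC/q = 29 - 6q + q^2.
AVC is minimized where dAVC/dq = -6 + 2q = 0, at q = 3; min AVC = 29 - 6·3 + 3^2 = ¥20.
Since P = ¥2 < min AVC = ¥20, price fails to cover variable cost at any output.
Shutting down limits the loss to fixed cost, ¥146.

Shut down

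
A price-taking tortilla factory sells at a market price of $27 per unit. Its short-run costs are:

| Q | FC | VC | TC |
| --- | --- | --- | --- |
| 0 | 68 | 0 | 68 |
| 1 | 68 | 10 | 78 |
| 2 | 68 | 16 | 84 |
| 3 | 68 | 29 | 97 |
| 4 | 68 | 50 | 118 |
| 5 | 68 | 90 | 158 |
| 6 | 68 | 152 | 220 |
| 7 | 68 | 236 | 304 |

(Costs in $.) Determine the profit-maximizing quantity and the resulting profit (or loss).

Tabulate TR − TC: Q=0: -68; Q=1: -51; Q=2: -30; Q=3: -16; Q=4: -10; Q=5: -23; Q=6: -58; Q=7: -115.
Profit is maximized at Q = 4. AVC there is 50/4 = $12.50 ≤ P, so producing beats shutting down (which would give -$68).

Q = 4; profit = -$10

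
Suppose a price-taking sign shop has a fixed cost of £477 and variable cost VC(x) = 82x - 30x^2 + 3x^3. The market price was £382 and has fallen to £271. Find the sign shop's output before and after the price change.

MC = 82 - 60x + 9x^2; the shutdown threshold is min AVC = £7 (at x = 5).
At P = £382 ≥ min AVC, set P = MC on the rising branch: x = 10.
At P = £271 ≥ min AVC, set P = MC: x = 9. The firm stays open but cuts output.

Output falls from 10 to 9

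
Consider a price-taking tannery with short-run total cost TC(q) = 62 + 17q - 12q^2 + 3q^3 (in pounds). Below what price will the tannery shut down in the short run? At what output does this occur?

£5 per unit, at q = 2

Short-run supply begins at min AVC. From VC = 17q - 12q^2 + 3q^3, AVC = 17 - 12q + 3q^2.
At the minimum of AVC, MC = AVC. MC = 17 - 24q + 9q^2; setting MC = AVC gives 6q^2 - 12q = 0, so q = 2. min AVC = 5.
So the shutdown price is £5.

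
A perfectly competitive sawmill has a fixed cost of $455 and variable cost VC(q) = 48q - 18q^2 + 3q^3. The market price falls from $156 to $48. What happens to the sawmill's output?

Output falls from 6 to 4

AVC = 48 - 18q + 3q^2, minimized at q = 3 where min AVC = $21. MC = 48 - 36q + 9q^2.
With P = $156 above the shutdown price, P = MC gives q = 6.
At P = $48 ≥ min AVC, set P = MC: q = 4. The firm stays open but cuts output.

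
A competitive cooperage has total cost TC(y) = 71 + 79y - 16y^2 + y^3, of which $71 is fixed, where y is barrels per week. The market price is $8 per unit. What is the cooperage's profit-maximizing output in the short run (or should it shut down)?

Shut down

Strip out fixed cost: VC = 79y - 16y^2 + y^3. Then AVC = 79 - 16y + y^2 and MC = 79 - 32y + 3y^2.
AVC is minimized where dAVC/dy = -16 + 2y = 0, at y = 8; min AVC = 79 - 16·8 + 8^2 = $15.
With P < min AVC ($8 < $15), every unit sold adds to the loss.
Best response: produce nothing and absorb the $71 fixed cost.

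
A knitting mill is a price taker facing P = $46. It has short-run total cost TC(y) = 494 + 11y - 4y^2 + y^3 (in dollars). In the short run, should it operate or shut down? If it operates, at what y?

Produce at y = 5

From TC, MC = TC'(y) = 11 - 8y + 3y^2 and AVC = VC/y = 11 - 4y + y^2.
AVC is minimized where dAVC/dy = -4 + 2y = 0, at y = 2; min AVC = 11 - 4·2 + 2^2 = $7.
P = $46 exceeds min AVC = $7, so the firm stays open.
Set P = MC: 46 = 11 - 8y + 3y^2 → -35 - 8y + 3y^2 = 0. The roots are y = -7/3 and y = 5; the profit-maximizing output is on the rising part of MC, so y* = 5.
Check: AVC at y = 5 is $16 ≤ P, so revenue covers variable cost.
Profit = P·y − TC = 46·5 − 574 = -$344, a loss, but smaller than the $494 fixed cost the firm would lose by shutting down.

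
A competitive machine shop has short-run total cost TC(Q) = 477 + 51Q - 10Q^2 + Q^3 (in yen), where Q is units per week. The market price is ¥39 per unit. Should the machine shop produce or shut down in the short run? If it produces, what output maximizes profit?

Strip out fixed cost: VC = 51Q - 10Q^2 + Q^3. Then AVC = 51 - 10Q + Q^2 and MC = 51 - 20Q + 3Q^2.
The AVC parabola has its vertex at Q = 10/2 = 5, where AVC = 51 - 10·5 + 5^2 = ¥26.
P = ¥39 exceeds min AVC = ¥26, so the firm stays open.
Solving P = MC: 12 - 20Q + 3Q^2 = 0 ⇒ Q = 2/3 or 6. On the upward-sloping branch, Q* = 6.
Check: AVC at Q = 6 is ¥27 ≤ P, so revenue covers variable cost.
Profit = P·Q − TC = 39·6 − 639 = -¥405, a loss, but smaller than the ¥477 fixed cost the firm would lose by shutting down.

Produce at Q = 6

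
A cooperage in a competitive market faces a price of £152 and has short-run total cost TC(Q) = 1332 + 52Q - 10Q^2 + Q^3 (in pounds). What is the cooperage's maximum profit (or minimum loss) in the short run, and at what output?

Profit = -£332 at Q = 10

AVC = 52 - 10Q + Q^2; min AVC = £27 at Q = 5. Since P = £152 ≥ min AVC, the firm produces.
MC = 52 - 20Q + 3Q^2. Setting P = MC and taking the root on the rising branch gives Q* = 10.
TR = 152·10 = 1520. TC = 1332 + 520 = 1852. Profit = 1520 − 1852 = -£332.
By producing, the firm covers all variable cost plus £1000 of fixed cost; shutting down would lose the full £1332.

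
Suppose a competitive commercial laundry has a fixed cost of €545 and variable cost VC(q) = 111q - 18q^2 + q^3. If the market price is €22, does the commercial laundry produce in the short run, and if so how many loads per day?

From TC, MC = TC'(q) = 111 - 36q + 3q^2 and AVC = VC/q = 111 - 18q + q^2.
AVC hits its minimum where MC = AVC, at q = 9, giving min AVC = 111 - 18·9 + 9^2 = €30.
Since P = €22 < min AVC = €30, price fails to cover variable cost at any output.
The firm minimizes its loss by shutting down and losing only its fixed cost of €545.

Shut down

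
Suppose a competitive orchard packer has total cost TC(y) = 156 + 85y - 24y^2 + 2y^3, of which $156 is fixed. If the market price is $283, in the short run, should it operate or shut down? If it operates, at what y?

Produce at y = 11

Variable cost is VC = 85y - 24y^2 + 2y^3, so AVC = VC/y = 85 - 24y + 2y^2 and MC = dTC/dy = 85 - 48y + 6y^2.
The AVC parabola has its vertex at y = 24/4 = 6, where AVC = 85 - 24·6 + 2·6^2 = $13.
Since P = $283 ≥ min AVC = $13, price covers variable cost and the firm should produce.
Solving P = MC: -198 - 48y + 6y^2 = 0 ⇒ y = -3 or 11. On the upward-sloping branch, y* = 11.
Check: AVC at y = 11 is $63 ≤ P, so revenue covers variable cost.
Profit = P·y − TC = 283·11 − 849 = $2264.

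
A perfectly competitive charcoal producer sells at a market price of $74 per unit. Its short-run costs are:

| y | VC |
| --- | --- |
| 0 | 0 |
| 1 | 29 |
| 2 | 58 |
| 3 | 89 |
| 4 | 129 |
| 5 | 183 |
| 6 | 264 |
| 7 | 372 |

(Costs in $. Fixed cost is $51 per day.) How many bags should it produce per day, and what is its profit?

y = 5; profit = $136

Tabulate TR − TC: y=0: -51; y=1: -6; y=2: 39; y=3: 82; y=4: 116; y=5: 136; y=6: 129; y=7: 95.
Profit is maximized at y = 5. AVC there is 183/5 = $36.60 ≤ P, so producing beats shutting down (which would give -$51).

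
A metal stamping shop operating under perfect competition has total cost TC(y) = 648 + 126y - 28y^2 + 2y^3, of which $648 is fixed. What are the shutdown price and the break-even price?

Shutdown price = $28; break-even price = $108

AVC = 126 - 28y + 2y^2; minimized at y = 7, giving min AVC = $28. That is the shutdown price.
ATC = 648/y + 126 - 28y + 2y^2. Setting dATC/dy = −648/y^2 − 28 + 4y = 0 gives y = 9 (since 4·9^3 − 28·9^2 = 648).
min ATC = 648/9 + 126 − 28·9 + 2·9^2 = $108. That is the break-even price.
For $28 ≤ P < $108 the firm produces at a loss; below $28 it shuts down.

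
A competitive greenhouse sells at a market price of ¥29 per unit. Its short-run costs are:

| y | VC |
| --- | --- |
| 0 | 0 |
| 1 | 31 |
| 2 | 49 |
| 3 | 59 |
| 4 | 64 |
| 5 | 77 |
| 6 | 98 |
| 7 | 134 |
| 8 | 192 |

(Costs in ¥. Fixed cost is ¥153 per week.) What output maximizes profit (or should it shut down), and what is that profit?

Compute π = P·y − TC at each output: y=0: -153; y=1: -155; y=2: -144; y=3: -125; y=4: -101; y=5: -85; y=6: -77; y=7: -84; y=8: -113.
Profit is maximized at y = 6. AVC there is 98/6 = ¥16.33 ≤ P, so producing beats shutting down (which would give -¥153).

y = 6; profit = -¥77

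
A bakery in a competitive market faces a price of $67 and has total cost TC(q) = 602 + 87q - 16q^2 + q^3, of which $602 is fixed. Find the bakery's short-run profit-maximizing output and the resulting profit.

AVC = 87 - 16q + q^2 has its minimum $23 at q = 8; price $67 clears that bar, so the firm operates.
With MC = 87 - 32q + 3q^2, P = MC on the upward-sloping part at q* = 10.
TR = 67·10 = 670. TC = 602 + 270 = 872. Profit = 670 − 872 = -$202.
That loss of $202 beats the $602 the firm would lose by shutting down; producing recovers $400 of fixed cost.

Profit = -$202 at q = 10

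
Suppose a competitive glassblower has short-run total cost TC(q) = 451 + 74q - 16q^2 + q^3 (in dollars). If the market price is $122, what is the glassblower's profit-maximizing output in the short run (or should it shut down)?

From TC, MC = TC'(q) = 74 - 32q + 3q^2 and AVC = VC/q = 74 - 16q + q^2.
The AVC parabola has its vertex at q = 16/2 = 8, where AVC = 74 - 16·8 + 8^2 = $10.
Since P = $122 ≥ min AVC = $10, price covers variable cost and the firm should produce.
Solving P = MC: -48 - 32q + 3q^2 = 0 ⇒ q = -4/3 or 12. On the upward-sloping branch, q* = 12.
Check: AVC at q = 12 is $26 ≤ P, so revenue covers variable cost.
Profit = P·q − TC = 122·12 − 763 = $701.

Produce at q = 12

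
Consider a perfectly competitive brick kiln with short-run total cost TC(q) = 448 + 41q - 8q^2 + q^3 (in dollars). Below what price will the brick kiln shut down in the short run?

Short-run supply begins at min AVC. From VC = 41q - 8q^2 + q^3, AVC = 41 - 8q + q^2.
At the minimum of AVC, MC = AVC. MC = 41 - 16q + 3q^2; setting MC = AVC gives 2q^2 - 8q = 0, so q = 4. min AVC = 25.
For P < $25 the firm produces nothing.

$25 per unit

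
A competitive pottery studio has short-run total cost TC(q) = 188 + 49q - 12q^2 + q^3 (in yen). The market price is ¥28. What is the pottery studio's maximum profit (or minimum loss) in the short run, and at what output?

Profit = -¥90 at q = 7

AVC = 49 - 12q + q^2 has its minimum ¥13 at q = 6; price ¥28 clears that bar, so the firm operates.
MC = 49 - 24q + 3q^2. Setting P = MC and taking the root on the rising branch gives q* = 7.
TR = 28·7 = 196. TC = 188 + 98 = 286. Profit = 196 − 286 = -¥90.
By producing, the firm covers all variable cost plus ¥98 of fixed cost; shutting down would lose the full ¥188.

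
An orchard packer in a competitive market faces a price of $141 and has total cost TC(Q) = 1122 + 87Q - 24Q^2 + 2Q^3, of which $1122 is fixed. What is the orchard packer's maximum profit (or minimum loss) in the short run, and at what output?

AVC = 87 - 24Q + 2Q^2; min AVC = $15 at Q = 6. Since P = $141 ≥ min AVC, the firm produces.
With MC = 87 - 48Q + 6Q^2, P = MC on the upward-sloping part at Q* = 9.
TR = 141·9 = 1269. TC = 1122 + 297 = 1419. Profit = 1269 − 1419 = -$150.
Shutting down would mean losing the fixed cost of $1122, so operating at a loss of $150 is better by $972.

Profit = -$150 at Q = 9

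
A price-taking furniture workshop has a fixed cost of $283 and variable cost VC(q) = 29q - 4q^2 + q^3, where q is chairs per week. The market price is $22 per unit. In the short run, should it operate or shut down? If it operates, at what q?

Shut down

From TC, MC = TC'(q) = 29 - 8q + 3q^2 and AVC = VC/q = 29 - 4q + q^2.
The AVC parabola has its vertex at q = 4/2 = 2, where AVC = 29 - 4·2 + 2^2 = $25.
Since P = $22 < min AVC = $25, price fails to cover variable cost at any output.
The firm minimizes its loss by shutting down and losing only its fixed cost of $283.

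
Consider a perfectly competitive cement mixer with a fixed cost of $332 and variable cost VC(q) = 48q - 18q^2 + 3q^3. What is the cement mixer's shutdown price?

$21 per unit

The firm shuts down when price falls below the minimum of average variable cost. AVC = VC/q = 48 - 18q + 3q^2.
dAVC/dq = -18 + 6q = 0 gives q = 3. min AVC = 48 - 18·3 + 3·3^2 = 21.
The firm shuts down for any P below $21.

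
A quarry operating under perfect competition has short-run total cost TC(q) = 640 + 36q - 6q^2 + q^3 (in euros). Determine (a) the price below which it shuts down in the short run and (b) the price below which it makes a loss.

Shutdown price = €27; break-even price = €132

AVC = 36 - 6q + q^2; minimized at q = 3, giving min AVC = €27. That is the shutdown price.
ATC = 640/q + 36 - 6q + q^2. Setting dATC/dq = −640/q^2 − 6 + 2q = 0 gives q = 8 (since 2·8^3 − 6·8^2 = 640).
min ATC = 640/8 + 36 − 6·8 + 8^2 = €132. That is the break-even price.
Between these two prices the firm operates at a loss; above €132 it earns a profit.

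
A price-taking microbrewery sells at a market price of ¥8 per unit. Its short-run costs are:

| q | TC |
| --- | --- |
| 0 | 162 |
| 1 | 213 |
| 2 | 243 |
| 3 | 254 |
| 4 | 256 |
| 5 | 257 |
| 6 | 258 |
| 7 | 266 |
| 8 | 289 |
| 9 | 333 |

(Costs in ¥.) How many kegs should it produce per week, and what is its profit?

Tabulate TR − TC: q=0: -162; q=1: -205; q=2: -227; q=3: -230; q=4: -224; q=5: -217; q=6: -210; q=7: -210; q=8: -225; q=9: -261.
Profit is highest at q = 0. Equivalently, the lowest AVC in the table is 104/7 ≈ ¥14.86 at q = 7, and P = ¥8 falls below it — price never covers variable cost, so the firm shuts down and loses only its fixed cost.

q = 0 (shut down); profit = -¥162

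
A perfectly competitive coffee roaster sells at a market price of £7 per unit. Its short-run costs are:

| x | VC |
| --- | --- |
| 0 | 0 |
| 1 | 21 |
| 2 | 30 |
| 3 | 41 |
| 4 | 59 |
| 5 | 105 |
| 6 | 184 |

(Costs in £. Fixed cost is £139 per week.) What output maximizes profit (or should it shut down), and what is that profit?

x = 0 (shut down); profit = -£139

Compute π = P·x − TC at each output: x=0: -139; x=1: -153; x=2: -155; x=3: -159; x=4: -170; x=5: -209; x=6: -281.
Profit is highest at x = 0. Equivalently, the lowest AVC in the table is 41/3 ≈ £13.67 at x = 3, and P = £7 falls below it — price never covers variable cost, so the firm shuts down and loses only its fixed cost.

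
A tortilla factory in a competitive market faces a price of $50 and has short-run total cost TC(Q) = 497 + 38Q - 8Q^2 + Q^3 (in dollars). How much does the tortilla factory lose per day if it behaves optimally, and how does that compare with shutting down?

Profit = -$353 at Q = 6

AVC = 38 - 8Q + Q^2 has its minimum $22 at Q = 4; price $50 clears that bar, so the firm operates.
With MC = 38 - 16Q + 3Q^2, P = MC on the upward-sloping part at Q* = 6.
TR = 50·6 = 300. TC = 497 + 156 = 653. Profit = 300 − 653 = -$353.
That loss of $353 beats the $497 the firm would lose by shutting down; producing recovers $144 of fixed cost.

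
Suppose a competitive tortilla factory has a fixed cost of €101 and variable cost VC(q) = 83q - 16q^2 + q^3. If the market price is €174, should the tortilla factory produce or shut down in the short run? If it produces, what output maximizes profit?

Produce at q = 13

Variable cost is VC = 83q - 16q^2 + q^3, so AVC = VC/q = 83 - 16q + q^2 and MC = dTC/dq = 83 - 32q + 3q^2.
The AVC parabola has its vertex at q = 16/2 = 8, where AVC = 83 - 16·8 + 8^2 = €19.
Because €174 ≥ €19, revenue can cover variable cost; the firm operates.
Solving P = MC: -91 - 32q + 3q^2 = 0 ⇒ q = -7/3 or 13. On the upward-sloping branch, q* = 13.
Check: AVC at q = 13 is €44 ≤ P, so revenue covers variable cost.
Profit = P·q − TC = 174·13 − 673 = €1589.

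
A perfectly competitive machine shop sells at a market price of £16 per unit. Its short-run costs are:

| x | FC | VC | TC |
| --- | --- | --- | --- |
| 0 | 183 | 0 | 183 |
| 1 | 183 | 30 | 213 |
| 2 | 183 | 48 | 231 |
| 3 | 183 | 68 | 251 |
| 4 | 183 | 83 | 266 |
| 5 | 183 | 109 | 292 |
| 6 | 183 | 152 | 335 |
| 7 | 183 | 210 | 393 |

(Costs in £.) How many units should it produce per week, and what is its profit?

Compute π = P·x − TC at each output: x=0: -183; x=1: -197; x=2: -199; x=3: -203; x=4: -202; x=5: -212; x=6: -239; x=7: -281.
Profit is highest at x = 0. Equivalently, the lowest AVC in the table is 83/4 ≈ £20.75 at x = 4, and P = £16 falls below it — price never covers variable cost, so the firm shuts down and loses only its fixed cost.

x = 0 (shut down); profit = -£183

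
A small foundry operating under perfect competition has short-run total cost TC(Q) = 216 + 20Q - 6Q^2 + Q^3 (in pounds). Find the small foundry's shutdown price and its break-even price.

Shutdown price = £11; break-even price = £56

AVC = 20 - 6Q + Q^2; minimized at Q = 3, giving min AVC = £11. That is the shutdown price.
ATC = 216/Q + 20 - 6Q + Q^2. Setting dATC/dQ = −216/Q^2 − 6 + 2Q = 0 gives Q = 6 (since 2·6^3 − 6·6^2 = 216).
min ATC = 216/6 + 20 − 6·6 + 6^2 = £56. That is the break-even price.
For £11 ≤ P < £56 the firm produces at a loss; below £11 it shuts down.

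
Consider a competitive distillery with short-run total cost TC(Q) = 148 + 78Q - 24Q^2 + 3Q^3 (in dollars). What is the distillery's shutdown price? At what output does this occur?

Short-run supply begins at min AVC. From VC = 78Q - 24Q^2 + 3Q^3, AVC = 78 - 24Q + 3Q^2.
At the minimum of AVC, MC = AVC. MC = 78 - 48Q + 9Q^2; setting MC = AVC gives 6Q^2 - 24Q = 0, so Q = 4. min AVC = 30.
So the shutdown price is $30.

$30 per unit, at Q = 4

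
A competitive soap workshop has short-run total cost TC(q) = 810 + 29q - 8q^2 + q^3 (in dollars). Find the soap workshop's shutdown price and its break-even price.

Shutdown price = $13; break-even price = $128

Shutdown price = min AVC. AVC = 29 - 8q + q^2, with vertex at q = 4 and minimum $13.
ATC = 810/q + 29 - 8q + q^2. Setting dATC/dq = −810/q^2 − 8 + 2q = 0 gives q = 9 (since 2·9^3 − 8·9^2 = 810).
min ATC = 810/9 + 29 − 8·9 + 9^2 = $128. That is the break-even price.
Between these two prices the firm operates at a loss; above $128 it earns a profit.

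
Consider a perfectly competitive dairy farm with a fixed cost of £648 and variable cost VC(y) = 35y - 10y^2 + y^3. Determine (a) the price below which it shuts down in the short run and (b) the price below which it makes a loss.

Shutdown price = £10; break-even price = £98

Shutdown price = min AVC. AVC = 35 - 10y + y^2, with vertex at y = 5 and minimum £10.
ATC = 648/y + 35 - 10y + y^2. Setting dATC/dy = −648/y^2 − 10 + 2y = 0 gives y = 9 (since 2·9^3 − 10·9^2 = 648).
min ATC = 648/9 + 35 − 10·9 + 9^2 = £98. That is the break-even price.
Between these two prices the firm operates at a loss; above £98 it earns a profit.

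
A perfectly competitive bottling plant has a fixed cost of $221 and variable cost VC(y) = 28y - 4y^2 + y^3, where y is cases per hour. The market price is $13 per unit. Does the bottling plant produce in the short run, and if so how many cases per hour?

From TC, MC = TC'(y) = 28 - 8y + 3y^2 and AVC = VC/y = 28 - 4y + y^2.
AVC hits its minimum where MC = AVC, at y = 2, giving min AVC = 28 - 4·2 + 2^2 = $24.
P = $13 lies below min AVC = $24; no output level covers variable cost.
Best response: produce nothing and absorb the $221 fixed cost.

Shut down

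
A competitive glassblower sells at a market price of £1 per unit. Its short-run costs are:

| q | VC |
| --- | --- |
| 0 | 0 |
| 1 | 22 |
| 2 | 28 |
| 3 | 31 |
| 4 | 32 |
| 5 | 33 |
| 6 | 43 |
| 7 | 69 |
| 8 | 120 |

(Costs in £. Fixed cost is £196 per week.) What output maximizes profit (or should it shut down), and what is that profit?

q = 0 (shut down); profit = -£196

Compute π = P·q − TC at each output: q=0: -196; q=1: -217; q=2: -222; q=3: -224; q=4: -224; q=5: -224; q=6: -233; q=7: -258; q=8: -308.
Profit is highest at q = 0. Equivalently, the lowest AVC in the table is 33/5 ≈ £6.60 at q = 5, and P = £1 falls below it — price never covers variable cost, so the firm shuts down and loses only its fixed cost.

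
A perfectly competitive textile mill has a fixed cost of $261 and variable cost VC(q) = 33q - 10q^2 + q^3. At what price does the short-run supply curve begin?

$8 per unit

Short-run supply begins at min AVC. From VC = 33q - 10q^2 + q^3, AVC = 33 - 10q + q^2.
dAVC/dq = -10 + 2q = 0 gives q = 5. min AVC = 33 - 10·5 + 5^2 = 8.
The firm shuts down for any P below $8.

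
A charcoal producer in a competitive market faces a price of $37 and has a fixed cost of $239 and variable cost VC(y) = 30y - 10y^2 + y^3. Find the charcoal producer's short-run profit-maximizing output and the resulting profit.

AVC = 30 - 10y + y^2 has its minimum $5 at y = 5; price $37 clears that bar, so the firm operates.
With MC = 30 - 20y + 3y^2, P = MC on the upward-sloping part at y* = 7.
TR = 37·7 = 259. TC = 239 + 63 = 302. Profit = 259 − 302 = -$43.
That loss of $43 beats the $239 the firm would lose by shutting down; producing recovers $196 of fixed cost.

Profit = -$43 at y = 7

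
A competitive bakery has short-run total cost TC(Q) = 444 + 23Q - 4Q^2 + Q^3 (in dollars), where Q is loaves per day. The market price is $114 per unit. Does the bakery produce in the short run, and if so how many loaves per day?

Produce at Q = 7

Variable cost is VC = 23Q - 4Q^2 + Q^3, so AVC = VC/Q = 23 - 4Q + Q^2 and MC = dTC/dQ = 23 - 8Q + 3Q^2.
AVC is minimized where dAVC/dQ = -4 + 2Q = 0, at Q = 2; min AVC = 23 - 4·2 + 2^2 = $19.
Since P = $114 ≥ min AVC = $19, price covers variable cost and the firm should produce.
Solving P = MC: -91 - 8Q + 3Q^2 = 0 ⇒ Q = -13/3 or 7. On the upward-sloping branch, Q* = 7.
Check: AVC at Q = 7 is $44 ≤ P, so revenue covers variable cost.
Profit = P·Q − TC = 114·7 − 752 = $46.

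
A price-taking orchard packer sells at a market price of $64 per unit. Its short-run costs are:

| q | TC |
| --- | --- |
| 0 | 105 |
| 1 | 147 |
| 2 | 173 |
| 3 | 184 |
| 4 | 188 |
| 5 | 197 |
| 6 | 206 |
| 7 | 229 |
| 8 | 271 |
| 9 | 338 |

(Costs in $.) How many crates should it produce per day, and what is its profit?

q = 8; profit = $241

Profit at each row (π = 64q − TC): q=0: -105; q=1: -83; q=2: -45; q=3: 8; q=4: 68; q=5: 123; q=6: 178; q=7: 219; q=8: 241; q=9: 238.
Profit is maximized at q = 8. AVC there is 166/8 = $20.75 ≤ P, so producing beats shutting down (which would give -$105).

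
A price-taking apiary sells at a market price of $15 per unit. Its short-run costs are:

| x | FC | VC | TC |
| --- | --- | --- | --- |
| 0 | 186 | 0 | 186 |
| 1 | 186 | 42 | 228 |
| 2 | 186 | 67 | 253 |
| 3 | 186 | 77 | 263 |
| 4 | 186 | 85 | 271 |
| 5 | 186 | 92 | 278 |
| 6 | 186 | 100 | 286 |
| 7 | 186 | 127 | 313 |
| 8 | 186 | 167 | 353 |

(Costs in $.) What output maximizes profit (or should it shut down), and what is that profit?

Compute π = P·x − TC at each output: x=0: -186; x=1: -213; x=2: -223; x=3: -218; x=4: -211; x=5: -203; x=6: -196; x=7: -208; x=8: -233.
Profit is highest at x = 0. Equivalently, the lowest AVC in the table is 100/6 ≈ $16.67 at x = 6, and P = $15 falls below it — price never covers variable cost, so the firm shuts down and loses only its fixed cost.

x = 0 (shut down); profit = -$186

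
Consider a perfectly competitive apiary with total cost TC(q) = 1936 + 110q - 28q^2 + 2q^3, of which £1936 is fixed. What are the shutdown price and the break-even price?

AVC = 110 - 28q + 2q^2; minimized at q = 7, giving min AVC = £12. That is the shutdown price.
ATC = 1936/q + 110 - 28q + 2q^2. Setting dATC/dq = −1936/q^2 − 28 + 4q = 0 gives q = 11 (since 4·11^3 − 28·11^2 = 1936).
min ATC = 1936/11 + 110 − 28·11 + 2·11^2 = £220. That is the break-even price.
For £12 ≤ P < £220 the firm produces at a loss; below £12 it shuts down.

Shutdown price = £12; break-even price = £220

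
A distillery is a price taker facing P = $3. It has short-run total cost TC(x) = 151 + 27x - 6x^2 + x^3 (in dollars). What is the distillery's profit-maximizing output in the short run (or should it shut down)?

Shut down

Strip out fixed cost: VC = 27x - 6x^2 + x^3. Then AVC = 27 - 6x + x^2 and MC = 27 - 12x + 3x^2.
AVC is minimized where dAVC/dx = -6 + 2x = 0, at x = 3; min AVC = 27 - 6·3 + 3^2 = $18.
Since P = $3 < min AVC = $18, price fails to cover variable cost at any output.
Shutting down limits the loss to fixed cost, $151.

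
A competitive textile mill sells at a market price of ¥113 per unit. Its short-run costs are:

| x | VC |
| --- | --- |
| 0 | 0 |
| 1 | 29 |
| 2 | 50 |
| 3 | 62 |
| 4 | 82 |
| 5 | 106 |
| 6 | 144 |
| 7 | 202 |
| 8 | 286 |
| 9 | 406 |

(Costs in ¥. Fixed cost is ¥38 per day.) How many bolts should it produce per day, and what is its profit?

Profit at each row (π = 113x − TC): x=0: -38; x=1: 46; x=2: 138; x=3: 239; x=4: 332; x=5: 421; x=6: 496; x=7: 551; x=8: 580; x=9: 573.
Profit is maximized at x = 8. AVC there is 286/8 = ¥35.75 ≤ P, so producing beats shutting down (which would give -¥38).

x = 8; profit = ¥580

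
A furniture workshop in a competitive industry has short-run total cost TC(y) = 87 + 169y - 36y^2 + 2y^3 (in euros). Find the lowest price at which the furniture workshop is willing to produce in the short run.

The firm shuts down when price falls below the minimum of average variable cost. AVC = VC/y = 169 - 36y + 2y^2.
At the minimum of AVC, MC = AVC. MC = 169 - 72y + 6y^2; setting MC = AVC gives 4y^2 - 36y = 0, so y = 9. min AVC = 7.
The firm shuts down for any P below €7.

€7 per unit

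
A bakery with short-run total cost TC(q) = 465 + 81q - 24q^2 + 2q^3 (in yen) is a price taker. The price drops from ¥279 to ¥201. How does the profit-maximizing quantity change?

AVC = 81 - 24q + 2q^2, minimized at q = 6 where min AVC = ¥9. MC = 81 - 48q + 6q^2.
At P = ¥279 ≥ min AVC, set P = MC on the rising branch: q = 11.
At P = ¥201 ≥ min AVC, set P = MC: q = 10. The firm stays open but cuts output.

Output falls from 11 to 10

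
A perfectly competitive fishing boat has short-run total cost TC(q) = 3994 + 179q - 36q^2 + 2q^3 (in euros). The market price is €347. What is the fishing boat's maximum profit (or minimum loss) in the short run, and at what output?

Profit = -€74 at q = 14

AVC = 179 - 36q + 2q^2 has its minimum €17 at q = 9; price €347 clears that bar, so the firm operates.
MC = 179 - 72q + 6q^2. Setting P = MC and taking the root on the rising branch gives q* = 14.
TR = 347·14 = 4858. TC = 3994 + 938 = 4932. Profit = 4858 − 4932 = -€74.
Shutting down would mean losing the fixed cost of €3994, so operating at a loss of €74 is better by €3920.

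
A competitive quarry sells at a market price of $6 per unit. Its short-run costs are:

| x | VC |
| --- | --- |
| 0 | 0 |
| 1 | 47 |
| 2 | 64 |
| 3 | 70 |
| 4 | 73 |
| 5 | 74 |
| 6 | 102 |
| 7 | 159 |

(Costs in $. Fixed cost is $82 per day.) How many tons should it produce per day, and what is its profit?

Tabulate TR − TC: x=0: -82; x=1: -123; x=2: -134; x=3: -134; x=4: -131; x=5: -126; x=6: -148; x=7: -199.
Profit is highest at x = 0. Equivalently, the lowest AVC in the table is 74/5 ≈ $14.80 at x = 5, and P = $6 falls below it — price never covers variable cost, so the firm shuts down and loses only its fixed cost.

x = 0 (shut down); profit = -$82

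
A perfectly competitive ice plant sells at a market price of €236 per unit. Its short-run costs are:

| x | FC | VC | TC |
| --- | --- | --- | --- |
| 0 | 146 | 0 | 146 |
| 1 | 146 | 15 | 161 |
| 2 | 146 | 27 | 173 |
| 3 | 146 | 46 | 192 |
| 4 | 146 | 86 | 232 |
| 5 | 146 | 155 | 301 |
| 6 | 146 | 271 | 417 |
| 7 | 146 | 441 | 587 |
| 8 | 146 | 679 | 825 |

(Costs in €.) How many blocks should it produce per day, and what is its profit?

Profit at each row (π = 236x − TC): x=0: -146; x=1: 75; x=2: 299; x=3: 516; x=4: 712; x=5: 879; x=6: 999; x=7: 1065; x=8: 1063.
Profit is maximized at x = 7. AVC there is 441/7 = €63 ≤ P, so producing beats shutting down (which would give -€146).

x = 7; profit = €1065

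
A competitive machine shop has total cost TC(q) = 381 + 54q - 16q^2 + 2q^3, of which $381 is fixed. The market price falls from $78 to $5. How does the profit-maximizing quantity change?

Output falls from 6 to 0 (the firm shuts down)

MC = 54 - 32q + 6q^2; the shutdown threshold is min AVC = $22 (at q = 4).
With P = $78 above the shutdown price, P = MC gives q = 6.
At P = $5 < min AVC = $22, price no longer covers variable cost at any output, so the firm shuts down: q = 0.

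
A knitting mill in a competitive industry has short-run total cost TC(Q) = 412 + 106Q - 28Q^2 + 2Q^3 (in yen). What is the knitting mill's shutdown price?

The shutdown price is the minimum of AVC. VC = 106Q - 28Q^2 + 2Q^3, so AVC = 106 - 28Q + 2Q^2.
dAVC/dQ = -28 + 4Q = 0 gives Q = 7. min AVC = 106 - 28·7 + 2·7^2 = 8.
So the shutdown price is ¥8.

¥8 per unit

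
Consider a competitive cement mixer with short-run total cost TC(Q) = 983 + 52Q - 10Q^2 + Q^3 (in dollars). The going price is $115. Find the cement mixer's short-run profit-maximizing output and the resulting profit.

Profit = -$335 at Q = 9

AVC = 52 - 10Q + Q^2; min AVC = $27 at Q = 5. Since P = $115 ≥ min AVC, the firm produces.
MC = 52 - 20Q + 3Q^2. Setting P = MC and taking the root on the rising branch gives Q* = 9.
TR = 115·9 = 1035. TC = 983 + 387 = 1370. Profit = 1035 − 1370 = -$335.
By producing, the firm covers all variable cost plus $648 of fixed cost; shutting down would lose the full $983.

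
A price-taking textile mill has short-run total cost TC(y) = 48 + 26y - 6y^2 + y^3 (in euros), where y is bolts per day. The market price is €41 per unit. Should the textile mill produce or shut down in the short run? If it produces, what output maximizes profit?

From TC, MC = TC'(y) = 26 - 12y + 3y^2 and AVC = VC/y = 26 - 6y + y^2.
AVC hits its minimum where MC = AVC, at y = 3, giving min AVC = 26 - 6·3 + 3^2 = €17.
P = €41 exceeds min AVC = €17, so the firm stays open.
Set P = MC: 41 = 26 - 12y + 3y^2 → -15 - 12y + 3y^2 = 0. The roots are y = -1 and y = 5; the profit-maximizing output is on the rising part of MC, so y* = 5.
Check: AVC at y = 5 is €21 ≤ P, so revenue covers variable cost.
Profit = P·y − TC = 41·5 − 153 = €52.

Produce at y = 5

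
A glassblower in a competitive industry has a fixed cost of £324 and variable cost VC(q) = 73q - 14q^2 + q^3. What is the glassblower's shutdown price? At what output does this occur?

The firm shuts down when price falls below the minimum of average variable cost. AVC = VC/q = 73 - 14q + q^2.
At the minimum of AVC, MC = AVC. MC = 73 - 28q + 3q^2; setting MC = AVC gives 2q^2 - 14q = 0, so q = 7. min AVC = 24.
For P < £24 the firm produces nothing.

£24 per unit, at q = 7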